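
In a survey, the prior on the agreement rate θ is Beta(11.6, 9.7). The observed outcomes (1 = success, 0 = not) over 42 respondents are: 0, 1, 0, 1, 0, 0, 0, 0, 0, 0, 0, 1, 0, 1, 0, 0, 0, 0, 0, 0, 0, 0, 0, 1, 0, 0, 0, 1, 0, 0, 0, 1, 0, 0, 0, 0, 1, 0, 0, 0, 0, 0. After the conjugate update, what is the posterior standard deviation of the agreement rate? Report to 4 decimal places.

0.0577

The Beta prior is conjugate to a Binomial/Bernoulli likelihood; the update adds successes to α and failures to β.
Posterior: Beta(α+k, β+n−k) = Beta(11.6+8, 9.7+34) = Beta(19.6, 43.7).
Var = αβ/((α+β)²(α+β+1)) = 19.6·43.7/(63.3²·64.3) = 0.00332444; SD = √0.00332444 = 0.0577.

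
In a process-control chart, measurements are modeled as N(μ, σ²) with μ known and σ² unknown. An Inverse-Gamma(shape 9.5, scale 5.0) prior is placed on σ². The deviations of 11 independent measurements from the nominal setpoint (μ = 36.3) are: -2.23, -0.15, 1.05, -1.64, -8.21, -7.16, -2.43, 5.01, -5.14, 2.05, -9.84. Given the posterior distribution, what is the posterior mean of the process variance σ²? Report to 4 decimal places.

With known mean μ and an Inverse-Gamma(α, β) prior on σ², the Normal likelihood is conjugate: posterior is Inv-Gamma(α + n/2, β + Σ(xᵢ−μ)²/2).
Σ(xᵢ−μ)² = (-2.23)² + (-0.15)² + (1.05)² + (-1.64)² + (-8.21)² + (-7.16)² + (-2.43)² + (5.01)² + (-5.14)² + (2.05)² + (-9.84)² = 285.9099.
Posterior: Inv-Gamma(9.5 + 11/2, 5.0 + 285.9099/2) = Inv-Gamma(15.00, 147.95495).
E[σ²|data] = β/(α−1) = 147.95495/14.00 = 10.5682.

10.5682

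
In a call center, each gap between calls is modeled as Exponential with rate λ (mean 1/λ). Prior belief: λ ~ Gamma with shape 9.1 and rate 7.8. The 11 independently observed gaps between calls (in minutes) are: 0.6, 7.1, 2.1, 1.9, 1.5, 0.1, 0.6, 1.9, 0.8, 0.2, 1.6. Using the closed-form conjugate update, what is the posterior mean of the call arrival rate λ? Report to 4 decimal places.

With a Gamma(shape α, rate β) prior on the exponential rate λ, the posterior after n observations with total T = Σxᵢ is Gamma(α+n, β+T).
Sum of observations T = 18.4 minutes; n = 11.
Posterior: Gamma(9.1+11, 7.8+18.4) = Gamma(20.1, 26.2).
Posterior mean of λ = α/β = 20.1/26.2 = 0.7672.

0.7672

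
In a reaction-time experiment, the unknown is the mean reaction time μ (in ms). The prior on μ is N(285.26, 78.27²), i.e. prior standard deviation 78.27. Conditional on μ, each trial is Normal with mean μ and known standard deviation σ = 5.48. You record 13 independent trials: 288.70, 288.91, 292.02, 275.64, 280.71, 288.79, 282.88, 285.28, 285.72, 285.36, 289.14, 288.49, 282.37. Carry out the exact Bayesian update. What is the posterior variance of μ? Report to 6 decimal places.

For Normal data with known variance σ², a Normal(μ₀, σ₀²) prior on μ is conjugate. Posterior precision = 1/σ₀² + n/σ²; posterior mean is the precision-weighted average of μ₀ and x̄.
σ₀² = 78.27² = 6126.1929, σ² = 5.48² = 30.0304; σ² + n·σ₀² = 30.0304 + 13·6126.1929 = 79670.5381.
Posterior precision = 1/σ₀² + n/σ² = 1/6126.1929 + 13/30.0304 = (σ² + n·σ₀²)/(σ₀²σ²) = 79670.5381/(6126.1929·30.0304); posterior variance σₙ² = σ₀²σ²/(σ² + n·σ₀²) = 6126.1929·30.0304/79670.5381 = 2.309160.

2.309160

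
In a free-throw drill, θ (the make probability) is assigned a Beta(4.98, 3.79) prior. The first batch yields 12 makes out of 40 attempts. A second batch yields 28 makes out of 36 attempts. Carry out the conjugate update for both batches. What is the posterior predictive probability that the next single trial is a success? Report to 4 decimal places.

The Beta prior is conjugate to a Binomial/Bernoulli likelihood; the update adds successes to α and failures to β.
After batch 1: Beta(4.98+12, 3.79+28) = Beta(16.98, 31.79).
After batch 2: Beta(16.98+28, 31.79+8) = Beta(44.98, 39.79).
For a single future Bernoulli trial, P(success | data) = α/(α+β) = 0.5306.

0.5306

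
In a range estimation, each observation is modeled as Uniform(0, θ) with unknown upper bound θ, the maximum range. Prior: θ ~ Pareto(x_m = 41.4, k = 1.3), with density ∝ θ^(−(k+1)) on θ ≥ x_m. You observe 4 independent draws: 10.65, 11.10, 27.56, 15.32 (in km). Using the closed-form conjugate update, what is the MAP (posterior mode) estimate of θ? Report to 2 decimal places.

A Pareto(scale x_m, shape k) prior on the upper bound θ of Uniform(0, θ) is conjugate: posterior is Pareto(max(x_m, max xᵢ), k + n).
Sample maximum = 27.56; prior scale x_m = 41.4 → posterior scale = max = 41.40.
Posterior shape = 1.3 + 4 = 5.3.
The Pareto density is decreasing on [x_m, ∞), so the mode is x_m = 41.40.

41.40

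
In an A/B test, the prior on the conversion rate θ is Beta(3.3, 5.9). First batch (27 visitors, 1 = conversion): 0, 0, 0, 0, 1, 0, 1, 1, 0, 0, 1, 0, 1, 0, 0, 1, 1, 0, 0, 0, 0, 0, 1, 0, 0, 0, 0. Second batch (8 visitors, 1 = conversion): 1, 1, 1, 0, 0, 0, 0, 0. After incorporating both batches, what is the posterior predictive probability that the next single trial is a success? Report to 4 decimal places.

0.3235

The Beta prior is conjugate to a Binomial/Bernoulli likelihood; the update adds successes to α and failures to β.
After batch 1: Beta(3.3+8, 5.9+19) = Beta(11.3, 24.9).
After batch 2: Beta(11.3+3, 24.9+5) = Beta(14.3, 29.9).
For a single future Bernoulli trial, P(success | data) = α/(α+β) = 0.3235.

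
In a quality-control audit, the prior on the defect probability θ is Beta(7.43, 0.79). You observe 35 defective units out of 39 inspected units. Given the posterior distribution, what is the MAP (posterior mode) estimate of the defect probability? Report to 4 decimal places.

The Beta prior is conjugate to a Binomial/Bernoulli likelihood; the update adds successes to α and failures to β.
Posterior: Beta(α+k, β+n−k) = Beta(7.43+35, 0.79+4) = Beta(42.43, 4.79).
Mode of Beta(a,b) for a,b>1 is (a−1)/(a+b−2) = 41.43/45.22 = 0.9162.

0.9162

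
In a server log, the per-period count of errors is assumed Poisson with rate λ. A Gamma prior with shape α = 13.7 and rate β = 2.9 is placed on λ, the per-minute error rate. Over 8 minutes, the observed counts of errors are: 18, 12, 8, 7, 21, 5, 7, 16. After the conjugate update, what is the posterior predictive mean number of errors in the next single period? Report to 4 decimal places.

With a Gamma(shape α, rate β) prior, the Poisson likelihood is conjugate: the posterior is Gamma(α + ΣXᵢ, β + n).
Sum of counts S = 94 over n = 8 minutes.
Posterior: Gamma(α+S, β+n) = Gamma(13.7+94, 2.9+8) = Gamma(107.7, 10.9).
The predictive distribution for one future period is NegBinom with mean α/β = 9.8807.

9.8807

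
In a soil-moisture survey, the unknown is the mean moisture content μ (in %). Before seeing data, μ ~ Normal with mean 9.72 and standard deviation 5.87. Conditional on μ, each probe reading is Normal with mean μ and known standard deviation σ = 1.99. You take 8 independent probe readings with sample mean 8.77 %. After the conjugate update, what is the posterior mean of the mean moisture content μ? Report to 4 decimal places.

For Normal data with known variance σ², a Normal(μ₀, σ₀²) prior on μ is conjugate. Posterior precision = 1/σ₀² + n/σ²; posterior mean is the precision-weighted average of μ₀ and x̄.
n·x̄ = 8·8.77 = 70.16.
σ₀² = 5.87² = 34.4569, σ² = 1.99² = 3.9601; σ² + n·σ₀² = 3.9601 + 8·34.4569 = 279.6153.
Posterior mean = (μ₀/σ₀² + n·x̄/σ²)/(1/σ₀² + n/σ²) = (σ²·μ₀ + σ₀²·n·x̄)/(σ² + n·σ₀²) = (3.9601·9.72 + 34.4569·70.16)/279.6153 = 2455.988276/279.6153 = 8.7835.

8.7835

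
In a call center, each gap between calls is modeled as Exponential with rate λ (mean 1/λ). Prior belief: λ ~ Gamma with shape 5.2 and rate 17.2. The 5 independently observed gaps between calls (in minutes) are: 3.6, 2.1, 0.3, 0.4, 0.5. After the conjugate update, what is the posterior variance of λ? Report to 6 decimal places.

0.017562

With a Gamma(shape α, rate β) prior on the exponential rate λ, the posterior after n observations with total T = Σxᵢ is Gamma(α+n, β+T).
Sum of observations T = 6.9 minutes; n = 5.
Posterior: Gamma(5.2+5, 17.2+6.9) = Gamma(10.2, 24.1).
Var = α/β² = 0.017562.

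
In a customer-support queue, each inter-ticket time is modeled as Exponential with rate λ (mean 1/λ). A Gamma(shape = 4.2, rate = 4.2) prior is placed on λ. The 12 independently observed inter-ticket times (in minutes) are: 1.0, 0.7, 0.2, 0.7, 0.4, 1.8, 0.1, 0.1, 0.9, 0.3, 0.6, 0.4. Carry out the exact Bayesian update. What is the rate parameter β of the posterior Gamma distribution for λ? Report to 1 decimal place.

11.4

With a Gamma(shape α, rate β) prior on the exponential rate λ, the posterior after n observations with total T = Σxᵢ is Gamma(α+n, β+T).
Sum of observations T = 7.2 minutes; n = 12.
Posterior: Gamma(4.2+12, 4.2+7.2) = Gamma(16.2, 11.4).
Posterior β = 11.4.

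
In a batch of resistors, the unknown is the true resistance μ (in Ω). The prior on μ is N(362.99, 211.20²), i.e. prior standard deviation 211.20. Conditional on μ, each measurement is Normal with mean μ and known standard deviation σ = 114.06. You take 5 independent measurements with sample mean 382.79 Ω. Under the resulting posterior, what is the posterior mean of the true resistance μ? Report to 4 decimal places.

For Normal data with known variance σ², a Normal(μ₀, σ₀²) prior on μ is conjugate. Posterior precision = 1/σ₀² + n/σ²; posterior mean is the precision-weighted average of μ₀ and x̄.
n·x̄ = 5·382.79 = 1913.95.
σ₀² = 211.20² = 44605.44, σ² = 114.06² = 13009.6836; σ² + n·σ₀² = 13009.6836 + 5·44605.44 = 236036.8836.
Posterior mean = (μ₀/σ₀² + n·x̄/σ²)/(1/σ₀² + n/σ²) = (σ²·μ₀ + σ₀²·n·x̄)/(σ² + n·σ₀²) = (13009.6836·362.99 + 44605.44·1913.95)/236036.8836 = 90094966.937964/236036.8836 = 381.6987.

381.6987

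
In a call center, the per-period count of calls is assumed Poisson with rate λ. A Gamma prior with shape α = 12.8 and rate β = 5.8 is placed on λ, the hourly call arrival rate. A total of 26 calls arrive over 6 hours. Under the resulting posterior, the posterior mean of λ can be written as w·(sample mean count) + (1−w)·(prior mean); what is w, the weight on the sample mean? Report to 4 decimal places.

0.5085

With a Gamma(shape α, rate β) prior, the Poisson likelihood is conjugate: the posterior is Gamma(α + ΣXᵢ, β + n).
Posterior mean = (α₀+S)/(β₀+n) = [n/(β₀+n)]·(S/n) + [β₀/(β₀+n)]·(α₀/β₀), so only n and β₀ enter the weight.
Weight on data w = n/(β₀+n) = 6/(5.8+6) = 6/11.8 = 0.5085.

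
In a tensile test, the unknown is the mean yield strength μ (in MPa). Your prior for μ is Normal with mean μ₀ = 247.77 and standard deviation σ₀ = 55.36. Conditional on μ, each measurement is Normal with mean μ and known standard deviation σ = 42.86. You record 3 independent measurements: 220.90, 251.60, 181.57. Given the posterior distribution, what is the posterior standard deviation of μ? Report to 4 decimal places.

For Normal data with known variance σ², a Normal(μ₀, σ₀²) prior on μ is conjugate. Posterior precision = 1/σ₀² + n/σ²; posterior mean is the precision-weighted average of μ₀ and x̄.
σ₀² = 55.36² = 3064.7296, σ² = 42.86² = 1836.9796; σ² + n·σ₀² = 1836.9796 + 3·3064.7296 = 11031.1684.
Posterior precision = 1/σ₀² + n/σ² = 1/3064.7296 + 3/1836.9796 = (σ² + n·σ₀²)/(σ₀²σ²) = 11031.1684/(3064.7296·1836.9796); posterior variance σₙ² = σ₀²σ²/(σ² + n·σ₀²) = 3064.7296·1836.9796/11031.1684 = 510.358065.
Posterior SD = √σₙ² = √(3064.7296·1836.9796/11031.1684) = 22.5911.

22.5911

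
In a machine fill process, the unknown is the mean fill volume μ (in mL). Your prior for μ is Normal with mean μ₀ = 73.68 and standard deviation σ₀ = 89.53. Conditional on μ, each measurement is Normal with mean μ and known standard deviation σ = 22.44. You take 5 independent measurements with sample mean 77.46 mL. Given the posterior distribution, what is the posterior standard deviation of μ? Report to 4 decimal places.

For Normal data with known variance σ², a Normal(μ₀, σ₀²) prior on μ is conjugate. Posterior precision = 1/σ₀² + n/σ²; posterior mean is the precision-weighted average of μ₀ and x̄.
σ₀² = 89.53² = 8015.6209, σ² = 22.44² = 503.5536; σ² + n·σ₀² = 503.5536 + 5·8015.6209 = 40581.6581.
Posterior precision = 1/σ₀² + n/σ² = 1/8015.6209 + 5/503.5536 = (σ² + n·σ₀²)/(σ₀²σ²) = 40581.6581/(8015.6209·503.5536); posterior variance σₙ² = σ₀²σ²/(σ² + n·σ₀²) = 8015.6209·503.5536/40581.6581 = 99.461061.
Posterior SD = √σₙ² = √(8015.6209·503.5536/40581.6581) = 9.9730.

9.9730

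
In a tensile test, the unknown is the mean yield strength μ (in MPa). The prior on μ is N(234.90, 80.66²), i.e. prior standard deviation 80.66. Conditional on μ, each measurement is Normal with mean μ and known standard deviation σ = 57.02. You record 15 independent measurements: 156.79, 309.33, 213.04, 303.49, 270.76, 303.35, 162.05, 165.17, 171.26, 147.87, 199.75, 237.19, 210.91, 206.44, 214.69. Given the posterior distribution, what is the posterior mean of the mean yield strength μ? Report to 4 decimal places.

For Normal data with known variance σ², a Normal(μ₀, σ₀²) prior on μ is conjugate. Posterior precision = 1/σ₀² + n/σ²; posterior mean is the precision-weighted average of μ₀ and x̄.
Σxᵢ = 156.79 + 309.33 + 213.04 + 303.49 + 270.76 + 303.35 + 162.05 + 165.17 + 171.26 + 147.87 + 199.75 + 237.19 + 210.91 + 206.44 + 214.69 = 3272.09, so n·x̄ = 3272.09.
σ₀² = 80.66² = 6506.0356, σ² = 57.02² = 3251.2804; σ² + n·σ₀² = 3251.2804 + 15·6506.0356 = 100841.8144.
Posterior mean = (μ₀/σ₀² + n·x̄/σ²)/(1/σ₀² + n/σ²) = (σ²·μ₀ + σ₀²·n·x̄)/(σ² + n·σ₀²) = (3251.2804·234.90 + 6506.0356·3272.09)/100841.8144 = 22052059.792364/100841.8144 = 218.6797.

218.6797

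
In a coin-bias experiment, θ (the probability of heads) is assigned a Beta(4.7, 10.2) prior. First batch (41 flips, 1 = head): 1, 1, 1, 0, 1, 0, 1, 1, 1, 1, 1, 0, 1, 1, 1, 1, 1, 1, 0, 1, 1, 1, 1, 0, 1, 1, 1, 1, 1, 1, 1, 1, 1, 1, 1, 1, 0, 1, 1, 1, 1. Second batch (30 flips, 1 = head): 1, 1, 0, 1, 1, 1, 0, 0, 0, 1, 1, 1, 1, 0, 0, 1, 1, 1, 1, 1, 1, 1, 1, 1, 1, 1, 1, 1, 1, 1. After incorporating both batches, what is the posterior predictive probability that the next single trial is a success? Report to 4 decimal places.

The Beta prior is conjugate to a Binomial/Bernoulli likelihood; the update adds successes to α and failures to β.
After batch 1: Beta(4.7+35, 10.2+6) = Beta(39.7, 16.2).
After batch 2: Beta(39.7+24, 16.2+6) = Beta(63.7, 22.2).
For a single future Bernoulli trial, P(success | data) = α/(α+β) = 0.7416.

0.7416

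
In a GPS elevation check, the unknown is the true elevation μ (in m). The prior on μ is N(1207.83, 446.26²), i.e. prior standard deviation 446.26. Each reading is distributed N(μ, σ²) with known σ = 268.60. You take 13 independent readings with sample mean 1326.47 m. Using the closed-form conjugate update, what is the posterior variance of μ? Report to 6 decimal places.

5399.228068

For Normal data with known variance σ², a Normal(μ₀, σ₀²) prior on μ is conjugate. Posterior precision = 1/σ₀² + n/σ²; posterior mean is the precision-weighted average of μ₀ and x̄.
σ₀² = 446.26² = 199147.9876, σ² = 268.60² = 72145.96; σ² + n·σ₀² = 72145.96 + 13·199147.9876 = 2661069.7988.
Posterior precision = 1/σ₀² + n/σ² = 1/199147.9876 + 13/72145.96 = (σ² + n·σ₀²)/(σ₀²σ²) = 2661069.7988/(199147.9876·72145.96); posterior variance σₙ² = σ₀²σ²/(σ² + n·σ₀²) = 199147.9876·72145.96/2661069.7988 = 5399.228068.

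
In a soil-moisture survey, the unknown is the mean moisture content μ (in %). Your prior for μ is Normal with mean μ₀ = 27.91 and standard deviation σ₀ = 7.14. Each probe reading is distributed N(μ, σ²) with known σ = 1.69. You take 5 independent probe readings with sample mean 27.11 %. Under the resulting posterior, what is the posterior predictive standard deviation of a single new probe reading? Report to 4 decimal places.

For Normal data with known variance σ², a Normal(μ₀, σ₀²) prior on μ is conjugate. Posterior precision = 1/σ₀² + n/σ²; posterior mean is the precision-weighted average of μ₀ and x̄.
σ₀² = 7.14² = 50.9796, σ² = 1.69² = 2.8561; σ² + n·σ₀² = 2.8561 + 5·50.9796 = 257.7541.
Posterior precision = 1/σ₀² + n/σ² = 1/50.9796 + 5/2.8561 = (σ² + n·σ₀²)/(σ₀²σ²) = 257.7541/(50.9796·2.8561); posterior variance σₙ² = σ₀²σ²/(σ² + n·σ₀²) = 50.9796·2.8561/257.7541 = 0.564890.
Predictive variance for one new observation = σₙ² + σ² = 50.9796·2.8561/257.7541 + 2.8561 = σ²·(σ₀² + 257.7541)/257.7541 = 2.8561·308.7337/257.7541 = 3.420990; SD = √(2.8561·308.7337/257.7541) = 1.8496.

1.8496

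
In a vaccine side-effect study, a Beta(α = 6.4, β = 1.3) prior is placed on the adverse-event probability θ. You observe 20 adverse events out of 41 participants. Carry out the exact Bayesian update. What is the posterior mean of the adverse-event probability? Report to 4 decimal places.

0.5421

The Beta prior is conjugate to a Binomial/Bernoulli likelihood; the update adds successes to α and failures to β.
Posterior: Beta(α+k, β+n−k) = Beta(6.4+20, 1.3+21) = Beta(26.4, 22.3).
Posterior mean = α/(α+β) = 26.4/48.7 = 0.5421.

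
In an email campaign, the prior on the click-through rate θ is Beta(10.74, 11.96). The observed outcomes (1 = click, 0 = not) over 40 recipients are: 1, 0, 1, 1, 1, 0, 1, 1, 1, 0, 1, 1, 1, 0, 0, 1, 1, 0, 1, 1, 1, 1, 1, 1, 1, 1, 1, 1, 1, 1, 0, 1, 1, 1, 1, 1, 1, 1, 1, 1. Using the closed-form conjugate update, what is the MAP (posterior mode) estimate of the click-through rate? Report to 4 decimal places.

The Beta prior is conjugate to a Binomial/Bernoulli likelihood; the update adds successes to α and failures to β.
Posterior: Beta(α+k, β+n−k) = Beta(10.74+33, 11.96+7) = Beta(43.74, 18.96).
Mode of Beta(a,b) for a,b>1 is (a−1)/(a+b−2) = 42.74/60.70 = 0.7041.

0.7041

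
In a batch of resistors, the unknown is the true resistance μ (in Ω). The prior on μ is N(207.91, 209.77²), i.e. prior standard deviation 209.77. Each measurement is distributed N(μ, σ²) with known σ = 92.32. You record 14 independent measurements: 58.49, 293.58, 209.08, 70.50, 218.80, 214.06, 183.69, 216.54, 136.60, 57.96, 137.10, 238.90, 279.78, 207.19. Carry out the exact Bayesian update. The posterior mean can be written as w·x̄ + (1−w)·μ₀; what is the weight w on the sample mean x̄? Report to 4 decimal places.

For Normal data with known variance σ², a Normal(μ₀, σ₀²) prior on μ is conjugate. Posterior precision = 1/σ₀² + n/σ²; posterior mean is the precision-weighted average of μ₀ and x̄.
σ₀² = 209.77² = 44003.4529, σ² = 92.32² = 8522.9824. Prior precision 1/σ₀² = 1/44003.4529; data precision n/σ² = 14/8522.9824.
w = (n/σ²)/(1/σ₀² + n/σ²) = n·σ₀²/(σ² + n·σ₀²) = 14·44003.4529/(8522.9824 + 14·44003.4529) = 616048.3406/624571.323 = 0.9864.

0.9864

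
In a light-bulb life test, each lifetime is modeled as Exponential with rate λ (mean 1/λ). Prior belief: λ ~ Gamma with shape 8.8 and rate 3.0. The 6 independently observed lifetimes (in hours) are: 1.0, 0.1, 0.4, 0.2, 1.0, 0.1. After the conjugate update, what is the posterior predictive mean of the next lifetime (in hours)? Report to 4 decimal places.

With a Gamma(shape α, rate β) prior on the exponential rate λ, the posterior after n observations with total T = Σxᵢ is Gamma(α+n, β+T).
Sum of observations T = 2.8 hours; n = 6.
Posterior: Gamma(8.8+6, 3.0+2.8) = Gamma(14.8, 5.8).
The predictive distribution for the next observation is Lomax; its mean is β/(α−1) = 5.8/13.8 = 0.4203.

0.4203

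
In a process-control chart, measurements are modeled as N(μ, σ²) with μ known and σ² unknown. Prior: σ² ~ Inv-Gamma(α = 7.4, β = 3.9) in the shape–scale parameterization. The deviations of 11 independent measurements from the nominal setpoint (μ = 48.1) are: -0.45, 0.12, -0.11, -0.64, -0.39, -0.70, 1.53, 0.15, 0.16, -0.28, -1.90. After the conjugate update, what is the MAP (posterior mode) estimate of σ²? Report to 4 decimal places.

With known mean μ and an Inverse-Gamma(α, β) prior on σ², the Normal likelihood is conjugate: posterior is Inv-Gamma(α + n/2, β + Σ(xᵢ−μ)²/2).
Σ(xᵢ−μ)² = (-0.45)² + (0.12)² + (-0.11)² + (-0.64)² + (-0.39)² + (-0.70)² + (1.53)² + (0.15)² + (0.16)² + (-0.28)² + (-1.90)² = 7.3581.
Posterior: Inv-Gamma(7.4 + 11/2, 3.9 + 7.3581/2) = Inv-Gamma(12.90, 7.57905).
Mode = β/(α+1) = 7.57905/13.90 = 0.5453.

0.5453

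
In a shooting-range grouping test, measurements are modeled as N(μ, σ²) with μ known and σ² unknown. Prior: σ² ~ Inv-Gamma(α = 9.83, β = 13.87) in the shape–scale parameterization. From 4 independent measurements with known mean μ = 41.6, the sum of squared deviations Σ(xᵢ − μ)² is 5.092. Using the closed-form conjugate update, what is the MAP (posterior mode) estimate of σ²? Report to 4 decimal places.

With known mean μ and an Inverse-Gamma(α, β) prior on σ², the Normal likelihood is conjugate: posterior is Inv-Gamma(α + n/2, β + Σ(xᵢ−μ)²/2).
Posterior: Inv-Gamma(9.83 + 4/2, 13.87 + 5.092/2) = Inv-Gamma(11.83, 16.4160).
Mode = β/(α+1) = 16.4160/12.83 = 1.2795.

1.2795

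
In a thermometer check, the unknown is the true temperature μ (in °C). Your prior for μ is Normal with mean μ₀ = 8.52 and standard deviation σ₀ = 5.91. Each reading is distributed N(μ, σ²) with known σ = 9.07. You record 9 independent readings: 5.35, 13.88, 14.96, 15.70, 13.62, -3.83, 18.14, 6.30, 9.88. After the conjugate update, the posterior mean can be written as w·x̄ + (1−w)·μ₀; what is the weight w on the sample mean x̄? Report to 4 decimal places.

0.7926

For Normal data with known variance σ², a Normal(μ₀, σ₀²) prior on μ is conjugate. Posterior precision = 1/σ₀² + n/σ²; posterior mean is the precision-weighted average of μ₀ and x̄.
σ₀² = 5.91² = 34.9281, σ² = 9.07² = 82.2649. Prior precision 1/σ₀² = 1/34.9281; data precision n/σ² = 9/82.2649.
w = (n/σ²)/(1/σ₀² + n/σ²) = n·σ₀²/(σ² + n·σ₀²) = 9·34.9281/(82.2649 + 9·34.9281) = 314.3529/396.6178 = 0.7926.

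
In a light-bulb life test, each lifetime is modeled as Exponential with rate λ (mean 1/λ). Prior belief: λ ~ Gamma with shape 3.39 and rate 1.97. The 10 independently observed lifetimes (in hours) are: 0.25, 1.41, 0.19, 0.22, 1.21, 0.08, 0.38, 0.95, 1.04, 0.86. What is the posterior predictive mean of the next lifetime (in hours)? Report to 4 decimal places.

0.6909

With a Gamma(shape α, rate β) prior on the exponential rate λ, the posterior after n observations with total T = Σxᵢ is Gamma(α+n, β+T).
Sum of observations T = 6.59 hours; n = 10.
Posterior: Gamma(3.39+10, 1.97+6.59) = Gamma(13.39, 8.56).
The predictive distribution for the next observation is Lomax; its mean is β/(α−1) = 8.56/12.39 = 0.6909.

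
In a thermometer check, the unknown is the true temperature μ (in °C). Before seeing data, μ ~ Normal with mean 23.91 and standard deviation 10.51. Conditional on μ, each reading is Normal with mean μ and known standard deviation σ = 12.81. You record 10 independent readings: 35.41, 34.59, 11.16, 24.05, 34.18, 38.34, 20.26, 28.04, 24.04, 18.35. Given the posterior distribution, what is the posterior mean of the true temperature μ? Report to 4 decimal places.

26.4628

For Normal data with known variance σ², a Normal(μ₀, σ₀²) prior on μ is conjugate. Posterior precision = 1/σ₀² + n/σ²; posterior mean is the precision-weighted average of μ₀ and x̄.
Σxᵢ = 35.41 + 34.59 + 11.16 + 24.05 + 34.18 + 38.34 + 20.26 + 28.04 + 24.04 + 18.35 = 268.42, so n·x̄ = 268.42.
σ₀² = 10.51² = 110.4601, σ² = 12.81² = 164.0961; σ² + n·σ₀² = 164.0961 + 10·110.4601 = 1268.6971.
Posterior mean = (μ₀/σ₀² + n·x̄/σ²)/(1/σ₀² + n/σ²) = (σ²·μ₀ + σ₀²·n·x̄)/(σ² + n·σ₀²) = (164.0961·23.91 + 110.4601·268.42)/1268.6971 = 33573.237793/1268.6971 = 26.4628.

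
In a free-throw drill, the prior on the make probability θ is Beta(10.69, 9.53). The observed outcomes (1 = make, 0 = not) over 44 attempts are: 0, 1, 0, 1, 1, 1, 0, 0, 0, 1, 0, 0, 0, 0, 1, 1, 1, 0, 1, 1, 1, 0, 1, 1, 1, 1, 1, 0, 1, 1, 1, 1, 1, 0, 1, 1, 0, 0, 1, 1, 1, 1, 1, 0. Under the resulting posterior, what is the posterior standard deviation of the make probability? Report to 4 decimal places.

The Beta prior is conjugate to a Binomial/Bernoulli likelihood; the update adds successes to α and failures to β.
Posterior: Beta(α+k, β+n−k) = Beta(10.69+28, 9.53+16) = Beta(38.69, 25.53).
Var = αβ/((α+β)²(α+β+1)) = 38.69·25.53/(64.22²·65.22) = 0.00367222; SD = √0.00367222 = 0.0606.

0.0606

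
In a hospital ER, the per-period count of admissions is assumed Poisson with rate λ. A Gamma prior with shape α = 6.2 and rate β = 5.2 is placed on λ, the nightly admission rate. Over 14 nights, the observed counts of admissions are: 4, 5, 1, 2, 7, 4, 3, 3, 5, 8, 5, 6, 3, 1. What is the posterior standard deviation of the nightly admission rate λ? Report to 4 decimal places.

With a Gamma(shape α, rate β) prior, the Poisson likelihood is conjugate: the posterior is Gamma(α + ΣXᵢ, β + n).
Sum of counts S = 57 over n = 14 nights.
Posterior: Gamma(α+S, β+n) = Gamma(6.2+57, 5.2+14) = Gamma(63.2, 19.2).
SD = √α/β = √63.2/19.2 = 0.4141.

0.4141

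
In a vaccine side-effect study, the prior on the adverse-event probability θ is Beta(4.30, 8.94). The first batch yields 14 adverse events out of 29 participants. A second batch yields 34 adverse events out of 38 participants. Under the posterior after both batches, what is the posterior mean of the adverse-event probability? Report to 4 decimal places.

0.6518

The Beta prior is conjugate to a Binomial/Bernoulli likelihood; the update adds successes to α and failures to β.
After batch 1: Beta(4.30+14, 8.94+15) = Beta(18.30, 23.94).
After batch 2: Beta(18.30+34, 23.94+4) = Beta(52.30, 27.94).
Posterior mean = α/(α+β) = 52.30/80.24 = 0.6518.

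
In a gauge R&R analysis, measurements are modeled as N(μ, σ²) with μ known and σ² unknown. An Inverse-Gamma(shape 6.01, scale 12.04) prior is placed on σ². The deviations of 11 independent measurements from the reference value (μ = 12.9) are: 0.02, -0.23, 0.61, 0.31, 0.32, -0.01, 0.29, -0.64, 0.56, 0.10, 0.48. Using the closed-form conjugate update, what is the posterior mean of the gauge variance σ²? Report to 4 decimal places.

With known mean μ and an Inverse-Gamma(α, β) prior on σ², the Normal likelihood is conjugate: posterior is Inv-Gamma(α + n/2, β + Σ(xᵢ−μ)²/2).
Σ(xᵢ−μ)² = (0.02)² + (-0.23)² + (0.61)² + (0.31)² + (0.32)² + (-0.01)² + (0.29)² + (-0.64)² + (0.56)² + (0.10)² + (0.48)² = 1.6717.
Posterior: Inv-Gamma(6.01 + 11/2, 12.04 + 1.6717/2) = Inv-Gamma(11.51, 12.87585).
E[σ²|data] = β/(α−1) = 12.87585/10.51 = 1.2251.

1.2251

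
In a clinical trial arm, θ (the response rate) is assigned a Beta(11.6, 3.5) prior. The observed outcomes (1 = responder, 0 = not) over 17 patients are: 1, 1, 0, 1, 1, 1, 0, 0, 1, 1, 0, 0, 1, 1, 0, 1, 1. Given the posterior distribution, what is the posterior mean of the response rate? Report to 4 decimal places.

The Beta prior is conjugate to a Binomial/Bernoulli likelihood; the update adds successes to α and failures to β.
Posterior: Beta(α+k, β+n−k) = Beta(11.6+11, 3.5+6) = Beta(22.6, 9.5).
Posterior mean = α/(α+β) = 22.6/32.1 = 0.7040.

0.7040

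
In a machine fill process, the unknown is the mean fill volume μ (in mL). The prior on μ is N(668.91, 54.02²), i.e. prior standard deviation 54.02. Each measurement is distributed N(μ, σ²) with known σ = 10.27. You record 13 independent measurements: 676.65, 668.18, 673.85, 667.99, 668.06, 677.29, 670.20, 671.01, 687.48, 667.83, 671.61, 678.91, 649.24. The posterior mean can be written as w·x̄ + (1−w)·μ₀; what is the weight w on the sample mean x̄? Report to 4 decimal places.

0.9972

For Normal data with known variance σ², a Normal(μ₀, σ₀²) prior on μ is conjugate. Posterior precision = 1/σ₀² + n/σ²; posterior mean is the precision-weighted average of μ₀ and x̄.
σ₀² = 54.02² = 2918.1604, σ² = 10.27² = 105.4729. Prior precision 1/σ₀² = 1/2918.1604; data precision n/σ² = 13/105.4729.
w = (n/σ²)/(1/σ₀² + n/σ²) = n·σ₀²/(σ² + n·σ₀²) = 13·2918.1604/(105.4729 + 13·2918.1604) = 37936.0852/38041.5581 = 0.9972.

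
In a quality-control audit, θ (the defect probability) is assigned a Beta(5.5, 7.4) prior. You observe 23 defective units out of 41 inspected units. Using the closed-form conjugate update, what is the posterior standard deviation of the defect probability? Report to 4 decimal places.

The Beta prior is conjugate to a Binomial/Bernoulli likelihood; the update adds successes to α and failures to β.
Posterior: Beta(α+k, β+n−k) = Beta(5.5+23, 7.4+18) = Beta(28.5, 25.4).
Var = αβ/((α+β)²(α+β+1)) = 28.5·25.4/(53.9²·54.9) = 0.00453867; SD = √0.00453867 = 0.0674.

0.0674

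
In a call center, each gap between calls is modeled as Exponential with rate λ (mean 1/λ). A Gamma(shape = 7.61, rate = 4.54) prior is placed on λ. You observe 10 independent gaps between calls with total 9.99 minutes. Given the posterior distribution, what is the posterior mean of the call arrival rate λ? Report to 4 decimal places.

1.2120

With a Gamma(shape α, rate β) prior on the exponential rate λ, the posterior after n observations with total T = Σxᵢ is Gamma(α+n, β+T).
Posterior: Gamma(7.61+10, 4.54+9.99) = Gamma(17.61, 14.53).
Posterior mean of λ = α/β = 17.61/14.53 = 1.2120.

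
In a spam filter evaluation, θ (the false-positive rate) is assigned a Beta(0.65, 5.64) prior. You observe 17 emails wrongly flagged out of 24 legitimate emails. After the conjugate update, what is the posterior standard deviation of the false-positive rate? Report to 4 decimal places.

The Beta prior is conjugate to a Binomial/Bernoulli likelihood; the update adds successes to α and failures to β.
Posterior: Beta(α+k, β+n−k) = Beta(0.65+17, 5.64+7) = Beta(17.65, 12.64).
Var = αβ/((α+β)²(α+β+1)) = 17.65·12.64/(30.29²·31.29) = 0.00777119; SD = √0.00777119 = 0.0882.

0.0882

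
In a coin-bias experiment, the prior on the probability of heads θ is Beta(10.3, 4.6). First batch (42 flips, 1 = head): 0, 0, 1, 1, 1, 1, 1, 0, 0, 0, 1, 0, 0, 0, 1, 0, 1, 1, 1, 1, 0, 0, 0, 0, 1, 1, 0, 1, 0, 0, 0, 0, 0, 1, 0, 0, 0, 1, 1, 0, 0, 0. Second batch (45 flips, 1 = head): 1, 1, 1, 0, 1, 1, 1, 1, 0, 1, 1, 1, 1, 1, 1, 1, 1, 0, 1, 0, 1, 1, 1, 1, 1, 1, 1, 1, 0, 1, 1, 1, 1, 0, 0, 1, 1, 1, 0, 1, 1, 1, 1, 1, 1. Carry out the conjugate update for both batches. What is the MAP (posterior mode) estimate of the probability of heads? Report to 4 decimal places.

The Beta prior is conjugate to a Binomial/Bernoulli likelihood; the update adds successes to α and failures to β.
After batch 1: Beta(10.3+17, 4.6+25) = Beta(27.3, 29.6).
After batch 2: Beta(27.3+37, 29.6+8) = Beta(64.3, 37.6).
Mode of Beta(a,b) for a,b>1 is (a−1)/(a+b−2) = 63.3/99.9 = 0.6336.

0.6336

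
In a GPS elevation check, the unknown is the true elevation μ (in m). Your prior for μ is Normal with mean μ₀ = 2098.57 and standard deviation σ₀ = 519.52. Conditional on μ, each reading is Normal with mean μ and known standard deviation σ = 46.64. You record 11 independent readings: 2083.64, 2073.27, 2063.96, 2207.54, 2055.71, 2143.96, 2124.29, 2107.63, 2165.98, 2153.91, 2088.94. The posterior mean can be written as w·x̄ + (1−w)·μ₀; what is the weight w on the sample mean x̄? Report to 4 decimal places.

0.9993

For Normal data with known variance σ², a Normal(μ₀, σ₀²) prior on μ is conjugate. Posterior precision = 1/σ₀² + n/σ²; posterior mean is the precision-weighted average of μ₀ and x̄.
σ₀² = 519.52² = 269901.0304, σ² = 46.64² = 2175.2896. Prior precision 1/σ₀² = 1/269901.0304; data precision n/σ² = 11/2175.2896.
w = (n/σ²)/(1/σ₀² + n/σ²) = n·σ₀²/(σ² + n·σ₀²) = 11·269901.0304/(2175.2896 + 11·269901.0304) = 2968911.3344/2971086.624 = 0.9993.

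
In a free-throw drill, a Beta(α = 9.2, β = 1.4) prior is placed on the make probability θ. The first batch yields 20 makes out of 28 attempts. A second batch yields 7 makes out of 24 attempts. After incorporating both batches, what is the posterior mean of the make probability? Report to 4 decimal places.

The Beta prior is conjugate to a Binomial/Bernoulli likelihood; the update adds successes to α and failures to β.
After batch 1: Beta(9.2+20, 1.4+8) = Beta(29.2, 9.4).
After batch 2: Beta(29.2+7, 9.4+17) = Beta(36.2, 26.4).
Posterior mean = α/(α+β) = 36.2/62.6 = 0.5783.

0.5783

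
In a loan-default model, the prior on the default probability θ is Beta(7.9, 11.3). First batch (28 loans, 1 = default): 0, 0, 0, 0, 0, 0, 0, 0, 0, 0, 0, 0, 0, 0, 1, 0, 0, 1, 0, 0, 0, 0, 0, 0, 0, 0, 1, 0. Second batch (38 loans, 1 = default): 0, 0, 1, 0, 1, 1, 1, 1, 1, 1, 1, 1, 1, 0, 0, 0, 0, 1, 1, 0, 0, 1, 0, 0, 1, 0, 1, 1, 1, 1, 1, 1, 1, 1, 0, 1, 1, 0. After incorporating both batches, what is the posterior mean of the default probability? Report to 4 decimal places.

The Beta prior is conjugate to a Binomial/Bernoulli likelihood; the update adds successes to α and failures to β.
After batch 1: Beta(7.9+3, 11.3+25) = Beta(10.9, 36.3).
After batch 2: Beta(10.9+24, 36.3+14) = Beta(34.9, 50.3).
Posterior mean = α/(α+β) = 34.9/85.2 = 0.4096.

0.4096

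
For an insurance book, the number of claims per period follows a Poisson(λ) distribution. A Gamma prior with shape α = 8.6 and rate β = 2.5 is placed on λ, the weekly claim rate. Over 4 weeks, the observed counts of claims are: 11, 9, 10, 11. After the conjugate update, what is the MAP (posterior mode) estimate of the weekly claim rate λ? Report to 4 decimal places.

7.4769

With a Gamma(shape α, rate β) prior, the Poisson likelihood is conjugate: the posterior is Gamma(α + ΣXᵢ, β + n).
Sum of counts S = 41 over n = 4 weeks.
Posterior: Gamma(α+S, β+n) = Gamma(8.6+41, 2.5+4) = Gamma(49.6, 6.5).
Mode of Gamma(α,β) for α≥1 is (α−1)/β = 48.6/6.5 = 7.4769.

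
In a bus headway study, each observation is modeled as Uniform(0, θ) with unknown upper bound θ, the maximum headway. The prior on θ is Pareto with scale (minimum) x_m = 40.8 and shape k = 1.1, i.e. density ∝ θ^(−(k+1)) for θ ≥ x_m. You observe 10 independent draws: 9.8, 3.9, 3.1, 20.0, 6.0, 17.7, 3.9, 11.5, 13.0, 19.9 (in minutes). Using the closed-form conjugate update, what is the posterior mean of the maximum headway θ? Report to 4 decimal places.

44.8396

A Pareto(scale x_m, shape k) prior on the upper bound θ of Uniform(0, θ) is conjugate: posterior is Pareto(max(x_m, max xᵢ), k + n).
Sample maximum = 20.0; prior scale x_m = 40.8 → posterior scale = max = 40.8.
Posterior shape = 1.1 + 10 = 11.1.
E[θ|data] = k·x_m/(k−1) = 11.1·40.8/10.1 = 44.8396.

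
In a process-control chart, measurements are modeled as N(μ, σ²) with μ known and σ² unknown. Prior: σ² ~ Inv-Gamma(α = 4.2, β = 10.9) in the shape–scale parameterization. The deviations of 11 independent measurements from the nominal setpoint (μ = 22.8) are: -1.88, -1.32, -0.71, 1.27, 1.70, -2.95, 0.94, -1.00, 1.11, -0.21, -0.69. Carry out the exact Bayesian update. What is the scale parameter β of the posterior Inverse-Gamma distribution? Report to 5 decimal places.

22.21110

With known mean μ and an Inverse-Gamma(α, β) prior on σ², the Normal likelihood is conjugate: posterior is Inv-Gamma(α + n/2, β + Σ(xᵢ−μ)²/2).
Σ(xᵢ−μ)² = (-1.88)² + (-1.32)² + (-0.71)² + (1.27)² + (1.70)² + (-2.95)² + (0.94)² + (-1.00)² + (1.11)² + (-0.21)² + (-0.69)² = 22.6222.
Posterior: Inv-Gamma(4.2 + 11/2, 10.9 + 22.6222/2) = Inv-Gamma(9.70, 22.21110).
Posterior β = 22.21110.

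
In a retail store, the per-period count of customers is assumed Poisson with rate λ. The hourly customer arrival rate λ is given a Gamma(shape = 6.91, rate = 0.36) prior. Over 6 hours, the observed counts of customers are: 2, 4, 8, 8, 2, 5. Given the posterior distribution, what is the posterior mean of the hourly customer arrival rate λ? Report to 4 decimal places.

5.6462

With a Gamma(shape α, rate β) prior, the Poisson likelihood is conjugate: the posterior is Gamma(α + ΣXᵢ, β + n).
Sum of counts S = 29 over n = 6 hours.
Posterior: Gamma(α+S, β+n) = Gamma(6.91+29, 0.36+6) = Gamma(35.91, 6.36).
Posterior mean = α/β = 35.91/6.36 = 5.6462.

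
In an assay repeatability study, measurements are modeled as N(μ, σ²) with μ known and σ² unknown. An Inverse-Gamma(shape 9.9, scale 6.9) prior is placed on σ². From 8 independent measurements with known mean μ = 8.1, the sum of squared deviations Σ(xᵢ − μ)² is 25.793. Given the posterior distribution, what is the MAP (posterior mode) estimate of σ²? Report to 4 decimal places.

1.3286

With known mean μ and an Inverse-Gamma(α, β) prior on σ², the Normal likelihood is conjugate: posterior is Inv-Gamma(α + n/2, β + Σ(xᵢ−μ)²/2).
Posterior: Inv-Gamma(9.9 + 8/2, 6.9 + 25.793/2) = Inv-Gamma(13.90, 19.7965).
Mode = β/(α+1) = 19.7965/14.90 = 1.3286.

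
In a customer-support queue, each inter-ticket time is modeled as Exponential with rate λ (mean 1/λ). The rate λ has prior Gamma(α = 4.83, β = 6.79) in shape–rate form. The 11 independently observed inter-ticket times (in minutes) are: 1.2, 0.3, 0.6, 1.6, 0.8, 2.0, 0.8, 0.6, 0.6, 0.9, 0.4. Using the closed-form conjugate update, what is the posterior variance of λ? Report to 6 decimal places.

With a Gamma(shape α, rate β) prior on the exponential rate λ, the posterior after n observations with total T = Σxᵢ is Gamma(α+n, β+T).
Sum of observations T = 9.8 minutes; n = 11.
Posterior: Gamma(4.83+11, 6.79+9.8) = Gamma(15.83, 16.59).
Var = α/β² = 0.057516.

0.057516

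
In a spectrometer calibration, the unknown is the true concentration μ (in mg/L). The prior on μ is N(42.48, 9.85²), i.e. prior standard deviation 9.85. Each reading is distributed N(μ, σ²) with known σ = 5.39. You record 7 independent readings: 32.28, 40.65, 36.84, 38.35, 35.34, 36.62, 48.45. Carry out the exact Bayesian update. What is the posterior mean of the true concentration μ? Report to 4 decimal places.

38.5304

For Normal data with known variance σ², a Normal(μ₀, σ₀²) prior on μ is conjugate. Posterior precision = 1/σ₀² + n/σ²; posterior mean is the precision-weighted average of μ₀ and x̄.
Σxᵢ = 32.28 + 40.65 + 36.84 + 38.35 + 35.34 + 36.62 + 48.45 = 268.53, so n·x̄ = 268.53.
σ₀² = 9.85² = 97.0225, σ² = 5.39² = 29.0521; σ² + n·σ₀² = 29.0521 + 7·97.0225 = 708.2096.
Posterior mean = (μ₀/σ₀² + n·x̄/σ²)/(1/σ₀² + n/σ²) = (σ²·μ₀ + σ₀²·n·x̄)/(σ² + n·σ₀²) = (29.0521·42.48 + 97.0225·268.53)/708.2096 = 27287.585133/708.2096 = 38.5304.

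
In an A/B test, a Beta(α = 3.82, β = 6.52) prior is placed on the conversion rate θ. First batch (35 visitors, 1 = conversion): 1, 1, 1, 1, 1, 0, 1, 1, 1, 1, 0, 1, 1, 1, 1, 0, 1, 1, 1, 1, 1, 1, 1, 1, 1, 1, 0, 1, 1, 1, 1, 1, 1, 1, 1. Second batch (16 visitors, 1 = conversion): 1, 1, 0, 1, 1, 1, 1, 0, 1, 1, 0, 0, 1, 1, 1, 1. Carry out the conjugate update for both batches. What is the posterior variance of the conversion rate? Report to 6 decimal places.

0.002898

The Beta prior is conjugate to a Binomial/Bernoulli likelihood; the update adds successes to α and failures to β.
After batch 1: Beta(3.82+31, 6.52+4) = Beta(34.82, 10.52).
After batch 2: Beta(34.82+12, 10.52+4) = Beta(46.82, 14.52).
Var = αβ/((α+β)²(α+β+1)) = 46.82·14.52/(61.34²·62.34) = 0.002898.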